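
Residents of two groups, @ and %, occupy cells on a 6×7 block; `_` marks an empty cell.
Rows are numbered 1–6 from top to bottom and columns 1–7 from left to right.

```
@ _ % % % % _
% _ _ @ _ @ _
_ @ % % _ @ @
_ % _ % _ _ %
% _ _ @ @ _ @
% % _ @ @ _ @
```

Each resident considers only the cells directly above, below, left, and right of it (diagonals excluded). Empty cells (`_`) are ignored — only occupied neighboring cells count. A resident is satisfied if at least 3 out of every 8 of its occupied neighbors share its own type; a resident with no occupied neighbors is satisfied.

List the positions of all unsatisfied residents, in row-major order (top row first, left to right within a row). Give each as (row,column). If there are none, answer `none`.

(1,1)@ 0/1 ✗
(1,3)% 1/1 ✓
(1,4)% 2/3 ✓
(1,5)% 2/2 ✓
(1,6)% 1/2 ✓
(2,1)% 0/1 ✗
(2,4)@ 0/2 ✗
(2,6)@ 1/2 ✓
(3,2)@ 0/2 ✗
(3,3)% 1/2 ✓
(3,4)% 2/3 ✓
(3,6)@ 2/2 ✓
(3,7)@ 1/2 ✓
(4,2)% 0/1 ✗
(4,4)% 1/2 ✓
(4,7)% 0/2 ✗
(5,1)% 1/1 ✓
(5,4)@ 2/3 ✓
(5,5)@ 2/2 ✓
(5,7)@ 1/2 ✓
(6,1)% 2/2 ✓
(6,2)% 1/1 ✓
(6,4)@ 2/2 ✓
(6,5)@ 2/2 ✓
(6,7)@ 1/1 ✓

(1,1), (2,1), (2,4), (3,2), (4,2), (4,7)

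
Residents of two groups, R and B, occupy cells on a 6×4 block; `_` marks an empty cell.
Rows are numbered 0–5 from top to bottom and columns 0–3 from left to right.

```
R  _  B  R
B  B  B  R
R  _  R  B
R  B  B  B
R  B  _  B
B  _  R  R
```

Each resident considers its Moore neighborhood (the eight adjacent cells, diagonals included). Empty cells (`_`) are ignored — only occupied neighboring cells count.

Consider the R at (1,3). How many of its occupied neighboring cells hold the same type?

Occupied neighbors of (1,3): (0,2)=B, (0,3)=R, (1,2)=B, (2,2)=R, (2,3)=B.
Same type (R): 2 of 5.

2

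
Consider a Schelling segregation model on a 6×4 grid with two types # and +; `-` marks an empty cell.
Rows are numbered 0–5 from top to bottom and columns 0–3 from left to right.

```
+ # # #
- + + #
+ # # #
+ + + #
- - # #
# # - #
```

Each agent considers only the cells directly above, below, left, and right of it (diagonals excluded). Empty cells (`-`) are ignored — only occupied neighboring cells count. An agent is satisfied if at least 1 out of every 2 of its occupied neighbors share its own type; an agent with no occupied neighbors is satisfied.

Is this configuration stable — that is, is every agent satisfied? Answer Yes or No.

(0,0)+ 0/1 ✗
(0,1)# 1/3 ✗
(0,2)# 2/3 ✓
(0,3)# 2/2 ✓
(1,1)+ 1/3 ✗
(1,2)+ 1/4 ✗
(1,3)# 2/3 ✓
(2,0)+ 1/2 ✓
(2,1)# 1/4 ✗
(2,2)# 2/4 ✓
(2,3)# 3/3 ✓
(3,0)+ 2/2 ✓
(3,1)+ 2/3 ✓
(3,2)+ 1/4 ✗
(3,3)# 2/3 ✓
(4,2)# 1/2 ✓
(4,3)# 3/3 ✓
(5,0)# 1/1 ✓
(5,1)# 1/1 ✓
(5,3)# 1/1 ✓
For instance (0,0) has only 0/1 same-type neighbors, below 1/2.

No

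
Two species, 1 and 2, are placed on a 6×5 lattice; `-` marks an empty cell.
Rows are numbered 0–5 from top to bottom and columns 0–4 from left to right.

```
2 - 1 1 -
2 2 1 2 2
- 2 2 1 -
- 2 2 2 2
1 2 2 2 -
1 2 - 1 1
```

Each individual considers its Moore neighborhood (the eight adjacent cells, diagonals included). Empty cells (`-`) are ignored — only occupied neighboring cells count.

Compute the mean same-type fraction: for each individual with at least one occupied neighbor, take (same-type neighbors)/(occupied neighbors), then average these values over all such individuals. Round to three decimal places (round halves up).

0.600

(0,0)2 2/2
(0,2)1 2/4
(0,3)1 2/4
(1,0)2 3/3
(1,1)2 4/6
(1,2)1 3/7
(1,3)2 2/6
(1,4)2 1/3
(2,1)2 5/6
(2,2)2 6/8
(2,3)1 1/7
(3,1)2 5/6
(3,2)2 7/8
(3,3)2 5/6
(3,4)2 2/3
(4,0)1 1/4
(4,1)2 4/6
(4,2)2 6/7
(4,3)2 4/6
(5,0)1 1/3
(5,1)2 2/4
(5,3)1 1/3
(5,4)1 1/2
Sum over 23 individuals: 2/2 + 2/4 + 2/4 + 3/3 + 4/6 + 3/7 + 2/6 + 1/3 + 5/6 + 6/8 + 1/7 + 5/6 + 7/8 + 5/6 + 2/3 + 1/4 + 4/6 + 6/7 + 4/6 + 1/3 + 2/4 + 1/3 + 1/2 = 773/56; mean = 773/56 ÷ 23 = 773/1288 = 0.600155… → 0.600.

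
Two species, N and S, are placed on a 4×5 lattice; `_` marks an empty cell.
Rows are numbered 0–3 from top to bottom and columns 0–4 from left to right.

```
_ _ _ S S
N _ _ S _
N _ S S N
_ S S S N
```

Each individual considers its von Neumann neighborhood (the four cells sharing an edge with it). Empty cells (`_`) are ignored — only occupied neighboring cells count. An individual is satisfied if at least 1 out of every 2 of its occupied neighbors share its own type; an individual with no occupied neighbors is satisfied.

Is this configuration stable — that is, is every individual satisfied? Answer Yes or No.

Yes

(0,3)S 2/2 ok
(0,4)S 1/1 ok
(1,0)N 1/1 ok
(1,3)S 2/2 ok
(2,0)N 1/1 ok
(2,2)S 2/2 ok
(2,3)S 3/4 ok
(2,4)N 1/2 ok
(3,1)S 1/1 ok
(3,2)S 3/3 ok
(3,3)S 2/3 ok
(3,4)N 1/2 ok
All meet the threshold, so the configuration is stable.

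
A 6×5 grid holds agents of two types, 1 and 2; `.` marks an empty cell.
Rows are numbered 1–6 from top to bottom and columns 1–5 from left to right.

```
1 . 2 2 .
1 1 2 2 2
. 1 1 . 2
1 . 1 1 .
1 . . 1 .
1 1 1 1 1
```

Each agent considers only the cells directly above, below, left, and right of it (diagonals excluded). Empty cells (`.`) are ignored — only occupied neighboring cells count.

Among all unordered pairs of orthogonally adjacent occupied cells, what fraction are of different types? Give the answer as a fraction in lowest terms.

Scan each occupied cell's neighbors to the right and below so each pair is counted once.
From row 1: 0 unlike of 4 pairs (running 0/4).
From row 2: 2 unlike of 7 pairs (running 2/11).
From row 3: 0 unlike of 2 pairs (running 2/13).
From row 4: 0 unlike of 3 pairs (running 2/16).
From row 5: 0 unlike of 2 pairs (running 2/18).
From row 6: 0 unlike of 4 pairs (running 2/22).
Total adjacent occupied pairs: 22; unlike-type pairs: 2.
2/22 reduces to 1/11.

1/11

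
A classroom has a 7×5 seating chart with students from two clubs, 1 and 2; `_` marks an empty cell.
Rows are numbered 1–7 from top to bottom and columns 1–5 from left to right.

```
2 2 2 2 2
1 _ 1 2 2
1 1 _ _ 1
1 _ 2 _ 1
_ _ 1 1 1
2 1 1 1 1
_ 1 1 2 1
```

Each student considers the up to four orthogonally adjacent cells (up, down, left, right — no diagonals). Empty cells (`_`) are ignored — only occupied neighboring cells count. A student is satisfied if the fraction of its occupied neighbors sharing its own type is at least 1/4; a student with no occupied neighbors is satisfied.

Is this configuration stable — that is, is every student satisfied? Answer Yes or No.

(1,1)2 1/2 satisfied
(1,2)2 2/2 satisfied
(1,3)2 2/3 satisfied
(1,4)2 3/3 satisfied
(1,5)2 2/2 satisfied
(2,1)1 1/2 satisfied
(2,3)1 0/2 not
(2,4)2 2/3 satisfied
(2,5)2 2/3 satisfied
(3,1)1 3/3 satisfied
(3,2)1 1/1 satisfied
(3,5)1 1/2 satisfied
(4,1)1 1/1 satisfied
(4,3)2 0/1 not
(4,5)1 2/2 satisfied
(5,3)1 2/3 satisfied
(5,4)1 3/3 satisfied
(5,5)1 3/3 satisfied
(6,1)2 0/1 not
(6,2)1 2/3 satisfied
(6,3)1 4/4 satisfied
(6,4)1 3/4 satisfied
(6,5)1 3/3 satisfied
(7,2)1 2/2 satisfied
(7,3)1 2/3 satisfied
(7,4)2 0/3 not
(7,5)1 1/2 satisfied
For instance (2,3) has only 0/2 same-type neighbors, below 1/4.

No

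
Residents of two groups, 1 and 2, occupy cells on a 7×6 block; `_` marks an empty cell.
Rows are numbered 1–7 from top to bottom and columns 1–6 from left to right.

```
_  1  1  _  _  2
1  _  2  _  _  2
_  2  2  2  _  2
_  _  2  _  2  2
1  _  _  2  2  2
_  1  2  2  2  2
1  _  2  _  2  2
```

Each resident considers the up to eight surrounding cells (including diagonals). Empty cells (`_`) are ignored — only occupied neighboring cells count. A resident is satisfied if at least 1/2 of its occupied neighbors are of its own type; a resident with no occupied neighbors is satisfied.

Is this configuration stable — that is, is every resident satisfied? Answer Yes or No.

Yes

Row 1: (1,2)1 2/3 satisfied · (1,3)1 1/2 satisfied · (1,6)2 1/1 satisfied
Row 2: (2,1)1 1/2 satisfied · (2,3)2 3/5 satisfied · (2,6)2 2/2 satisfied
Row 3: (3,2)2 3/4 satisfied · (3,3)2 4/4 satisfied · (3,4)2 4/4 satisfied · (3,6)2 3/3 satisfied
Row 4: (4,3)2 4/4 satisfied · (4,5)2 6/6 satisfied · (4,6)2 4/4 satisfied
Row 5: (5,1)1 1/1 satisfied · (5,4)2 6/6 satisfied · (5,5)2 7/7 satisfied · (5,6)2 5/5 satisfied
Row 6: (6,2)1 2/4 satisfied · (6,3)2 3/4 satisfied · (6,4)2 6/6 satisfied · (6,5)2 7/7 satisfied · (6,6)2 5/5 satisfied
Row 7: (7,1)1 1/1 satisfied · (7,3)2 2/3 satisfied · (7,5)2 4/4 satisfied · (7,6)2 3/3 satisfied
All meet the threshold, so the configuration is stable.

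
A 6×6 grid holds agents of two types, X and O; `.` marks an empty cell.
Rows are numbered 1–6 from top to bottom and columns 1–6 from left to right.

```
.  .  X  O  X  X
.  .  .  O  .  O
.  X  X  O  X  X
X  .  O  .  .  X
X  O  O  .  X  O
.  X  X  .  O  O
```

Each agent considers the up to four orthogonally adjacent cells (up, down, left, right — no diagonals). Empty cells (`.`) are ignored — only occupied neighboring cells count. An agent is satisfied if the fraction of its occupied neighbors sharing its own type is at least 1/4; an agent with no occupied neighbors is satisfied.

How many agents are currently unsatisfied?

(1,3)X 0/1 ✗
(1,4)O 1/3 ✓
(1,5)X 1/2 ✓
(1,6)X 1/2 ✓
(2,4)O 2/2 ✓
(2,6)O 0/2 ✗
(3,2)X 1/1 ✓
(3,3)X 1/3 ✓
(3,4)O 1/3 ✓
(3,5)X 1/2 ✓
(3,6)X 2/3 ✓
(4,1)X 1/1 ✓
(4,3)O 1/2 ✓
(4,6)X 1/2 ✓
(5,1)X 1/2 ✓
(5,2)O 1/3 ✓
(5,3)O 2/3 ✓
(5,5)X 0/2 ✗
(5,6)O 1/3 ✓
(6,2)X 1/2 ✓
(6,3)X 1/2 ✓
(6,5)O 1/2 ✓
(6,6)O 2/2 ✓
Unsatisfied: (1,3), (2,6), (5,5) — 3 in total.

3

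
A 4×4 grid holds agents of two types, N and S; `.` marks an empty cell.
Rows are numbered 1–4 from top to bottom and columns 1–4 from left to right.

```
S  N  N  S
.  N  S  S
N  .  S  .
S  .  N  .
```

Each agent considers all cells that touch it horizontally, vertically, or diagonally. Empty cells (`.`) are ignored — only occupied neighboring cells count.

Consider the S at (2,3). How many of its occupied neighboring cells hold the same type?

3

Occupied neighbors of (2,3): (1,2)=N, (1,3)=N, (1,4)=S, (2,2)=N, (2,4)=S, (3,3)=S.
Same type (S): 3 of 6.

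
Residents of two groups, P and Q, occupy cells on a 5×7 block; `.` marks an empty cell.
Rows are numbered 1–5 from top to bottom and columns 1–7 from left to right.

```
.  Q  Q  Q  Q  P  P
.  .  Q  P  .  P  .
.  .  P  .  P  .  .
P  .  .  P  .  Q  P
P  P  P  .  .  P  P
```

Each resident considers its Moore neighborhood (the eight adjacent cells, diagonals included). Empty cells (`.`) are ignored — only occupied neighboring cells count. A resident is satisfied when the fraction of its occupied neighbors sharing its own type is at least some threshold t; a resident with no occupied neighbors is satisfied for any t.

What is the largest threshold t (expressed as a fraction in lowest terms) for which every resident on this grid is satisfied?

0/1

(1,2)Q 2/2
(1,3)Q 3/4
(1,4)Q 3/4
(1,5)Q 1/4
(1,6)P 2/3
(1,7)P 2/2
(2,3)Q 3/5
(2,4)P 2/6
(2,6)P 3/4
(3,3)P 2/3
(3,5)P 3/4
(4,1)P 2/2
(4,4)P 3/3
(4,6)Q 0/4
(4,7)P 2/3
(5,1)P 2/2
(5,2)P 3/3
(5,3)P 2/2
(5,6)P 2/3
(5,7)P 2/3
The smallest same-type fraction is 0/4 at (4,6), which reduces to 0/1. Any threshold above that leaves this resident unsatisfied.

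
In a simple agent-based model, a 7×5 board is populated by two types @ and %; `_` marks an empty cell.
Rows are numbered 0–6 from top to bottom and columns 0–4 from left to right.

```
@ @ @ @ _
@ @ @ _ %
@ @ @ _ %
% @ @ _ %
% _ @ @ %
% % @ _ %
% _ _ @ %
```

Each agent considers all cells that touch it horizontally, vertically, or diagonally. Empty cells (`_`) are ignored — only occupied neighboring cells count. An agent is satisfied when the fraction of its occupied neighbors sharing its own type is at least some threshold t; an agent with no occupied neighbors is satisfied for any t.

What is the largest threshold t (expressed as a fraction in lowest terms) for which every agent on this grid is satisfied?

1/4

Row 0: (0,0)@ 3/3 · (0,1)@ 5/5 · (0,2)@ 4/4 · (0,3)@ 2/3
Row 1: (1,0)@ 5/5 · (1,1)@ 8/8 · (1,2)@ 6/6 · (1,4)% 1/2
Row 2: (2,0)@ 4/5 · (2,1)@ 7/8 · (2,2)@ 5/5 · (2,4)% 2/2
Row 3: (3,0)% 1/4 · (3,1)@ 5/7 · (3,2)@ 5/5 · (3,4)% 2/3
Row 4: (4,0)% 3/4 · (4,2)@ 4/5 · (4,3)@ 3/6 · (4,4)% 2/3
Row 5: (5,0)% 3/3 · (5,1)% 3/5 · (5,2)@ 3/4 · (5,4)% 2/4
Row 6: (6,0)% 2/2 · (6,3)@ 1/3 · (6,4)% 1/2
The smallest same-type fraction is 1/4 at (3,0), which reduces to 1/4. Any threshold above that leaves this agent unsatisfied.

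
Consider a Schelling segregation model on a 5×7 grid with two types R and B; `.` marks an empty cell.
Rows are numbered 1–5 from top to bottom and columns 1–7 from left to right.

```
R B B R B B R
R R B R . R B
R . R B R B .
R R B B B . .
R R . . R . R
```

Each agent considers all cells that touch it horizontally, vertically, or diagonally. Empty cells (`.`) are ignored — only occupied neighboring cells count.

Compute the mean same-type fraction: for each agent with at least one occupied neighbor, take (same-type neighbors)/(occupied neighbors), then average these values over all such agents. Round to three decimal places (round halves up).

Row 1: (1,1)R 2/3 · (1,2)B 2/5 · (1,3)B 2/5 · (1,4)R 1/4 · (1,5)B 1/4 · (1,6)B 2/4 · (1,7)R 1/3
Row 2: (2,1)R 3/4 · (2,2)R 4/7 · (2,3)B 3/7 · (2,4)R 3/7 · (2,6)R 2/6 · (2,7)B 2/4
Row 3: (3,1)R 4/4 · (3,3)R 3/7 · (3,4)B 4/7 · (3,5)R 2/6 · (3,6)B 2/4
Row 4: (4,1)R 4/4 · (4,2)R 5/6 · (4,3)B 2/5 · (4,4)B 3/6 · (4,5)B 3/5
Row 5: (5,1)R 3/3 · (5,2)R 3/4 · (5,5)R 0/2 · (5,7)R — no occupied neighbors
Sum over 26 agents: 2/3 + 2/5 + 2/5 + 1/4 + 1/4 + 2/4 + 1/3 + 3/4 + 4/7 + 3/7 + 3/7 + 2/6 + 2/4 + 4/4 + 3/7 + 4/7 + 2/6 + 2/4 + 4/4 + 5/6 + 2/5 + 3/6 + 3/5 + 3/3 + 3/4 + 0/2 = 961/70; mean = 961/70 ÷ 26 = 961/1820 = 0.528021… → 0.528.

0.528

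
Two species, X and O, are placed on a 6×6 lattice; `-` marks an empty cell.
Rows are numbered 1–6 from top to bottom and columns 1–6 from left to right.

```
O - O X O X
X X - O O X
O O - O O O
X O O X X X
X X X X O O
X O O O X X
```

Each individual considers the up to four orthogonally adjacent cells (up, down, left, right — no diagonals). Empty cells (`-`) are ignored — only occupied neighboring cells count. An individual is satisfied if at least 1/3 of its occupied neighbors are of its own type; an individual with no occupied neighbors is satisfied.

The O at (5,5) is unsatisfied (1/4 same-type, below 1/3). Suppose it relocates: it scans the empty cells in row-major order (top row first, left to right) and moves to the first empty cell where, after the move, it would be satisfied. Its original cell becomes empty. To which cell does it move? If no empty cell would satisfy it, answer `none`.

(1,2)

Vacating (5,5). Empty cells in order:
  (1,2): 2/3 same-type → satisfied — stop here.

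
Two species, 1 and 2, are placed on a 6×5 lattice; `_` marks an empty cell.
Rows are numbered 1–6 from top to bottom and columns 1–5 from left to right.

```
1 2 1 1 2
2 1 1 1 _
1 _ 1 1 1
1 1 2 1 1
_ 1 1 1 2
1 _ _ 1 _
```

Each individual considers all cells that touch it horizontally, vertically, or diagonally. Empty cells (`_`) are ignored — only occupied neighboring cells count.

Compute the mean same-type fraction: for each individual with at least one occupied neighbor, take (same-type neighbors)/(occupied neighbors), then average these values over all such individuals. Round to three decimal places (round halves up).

(1,1)1 1/3
(1,2)2 1/5
(1,3)1 4/5
(1,4)1 3/4
(1,5)2 0/2
(2,1)2 1/4
(2,2)1 5/7
(2,3)1 6/7
(2,4)1 6/7
(3,1)1 3/4
(3,3)1 6/7
(3,4)1 6/7
(3,5)1 4/4
(4,1)1 3/3
(4,2)1 5/6
(4,3)2 0/7
(4,4)1 6/8
(4,5)1 4/5
(5,2)1 4/5
(5,3)1 5/6
(5,4)1 4/6
(5,5)2 0/4
(6,1)1 1/1
(6,4)1 2/3
Sum over 24 individuals: 1/3 + 1/5 + 4/5 + 3/4 + 0/2 + 1/4 + 5/7 + 6/7 + 6/7 + 3/4 + 6/7 + 6/7 + 4/4 + 3/3 + 5/6 + 0/7 + 6/8 + 4/5 + 4/5 + 5/6 + 4/6 + 0/4 + 1/1 + 2/3 = 3271/210; mean = 3271/210 ÷ 24 = 3271/5040 = 0.649007… → 0.649.

0.649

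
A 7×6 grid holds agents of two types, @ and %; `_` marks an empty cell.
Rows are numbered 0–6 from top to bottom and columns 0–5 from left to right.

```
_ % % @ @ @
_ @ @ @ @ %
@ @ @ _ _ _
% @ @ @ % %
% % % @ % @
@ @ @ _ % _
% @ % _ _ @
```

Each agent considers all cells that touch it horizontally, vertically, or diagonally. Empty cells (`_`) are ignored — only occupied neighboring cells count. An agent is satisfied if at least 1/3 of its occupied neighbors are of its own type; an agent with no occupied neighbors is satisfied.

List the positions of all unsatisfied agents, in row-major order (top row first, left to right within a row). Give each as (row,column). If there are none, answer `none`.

(0,2), (1,5), (4,2), (4,5), (5,4), (6,0), (6,2), (6,5)

Row 0: (0,1)% 1/3 satisfied · (0,2)% 1/5 not · (0,3)@ 4/5 satisfied · (0,4)@ 4/5 satisfied · (0,5)@ 2/3 satisfied
Row 1: (1,1)@ 4/6 satisfied · (1,2)@ 5/7 satisfied · (1,3)@ 5/6 satisfied · (1,4)@ 4/5 satisfied · (1,5)% 0/3 not
Row 2: (2,0)@ 3/4 satisfied · (2,1)@ 6/7 satisfied · (2,2)@ 7/7 satisfied
Row 3: (3,0)% 2/5 satisfied · (3,1)@ 4/8 satisfied · (3,2)@ 5/7 satisfied · (3,3)@ 3/6 satisfied · (3,4)% 2/5 satisfied · (3,5)% 2/3 satisfied
Row 4: (4,0)% 2/5 satisfied · (4,1)% 3/8 satisfied · (4,2)% 1/7 not · (4,3)@ 3/7 satisfied · (4,4)% 3/6 satisfied · (4,5)@ 0/4 not
Row 5: (5,0)@ 2/5 satisfied · (5,1)@ 3/8 satisfied · (5,2)@ 3/6 satisfied · (5,4)% 1/4 not
Row 6: (6,0)% 0/3 not · (6,1)@ 3/5 satisfied · (6,2)% 0/3 not · (6,5)@ 0/1 not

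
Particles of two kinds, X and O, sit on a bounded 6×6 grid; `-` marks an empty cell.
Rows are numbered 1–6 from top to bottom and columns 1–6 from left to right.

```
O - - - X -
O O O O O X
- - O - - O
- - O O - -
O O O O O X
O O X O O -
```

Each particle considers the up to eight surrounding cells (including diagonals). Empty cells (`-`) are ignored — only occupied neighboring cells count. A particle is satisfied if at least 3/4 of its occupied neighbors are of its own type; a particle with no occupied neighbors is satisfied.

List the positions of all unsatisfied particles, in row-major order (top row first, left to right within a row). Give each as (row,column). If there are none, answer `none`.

(1,1)O 2/2 ok
(1,5)X 1/3 unhappy
(2,1)O 2/2 ok
(2,2)O 4/4 ok
(2,3)O 3/3 ok
(2,4)O 3/4 ok
(2,5)O 2/4 unhappy
(2,6)X 1/3 unhappy
(3,3)O 5/5 ok
(3,6)O 1/2 unhappy
(4,3)O 5/5 ok
(4,4)O 5/5 ok
(5,1)O 3/3 ok
(5,2)O 5/6 ok
(5,3)O 6/7 ok
(5,4)O 6/7 ok
(5,5)O 4/5 ok
(5,6)X 0/2 unhappy
(6,1)O 3/3 ok
(6,2)O 4/5 ok
(6,3)X 0/5 unhappy
(6,4)O 4/5 ok
(6,5)O 3/4 ok

(1,5), (2,5), (2,6), (3,6), (5,6), (6,3)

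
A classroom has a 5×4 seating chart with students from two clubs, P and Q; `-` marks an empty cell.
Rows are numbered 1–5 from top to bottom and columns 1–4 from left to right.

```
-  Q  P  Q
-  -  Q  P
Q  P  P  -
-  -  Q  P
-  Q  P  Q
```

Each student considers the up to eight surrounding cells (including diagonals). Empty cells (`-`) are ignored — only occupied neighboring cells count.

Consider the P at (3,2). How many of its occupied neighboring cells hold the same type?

1

Occupied neighbors of (3,2): (2,3)=Q, (3,1)=Q, (3,3)=P, (4,3)=Q.
Same type (P): 1 of 4.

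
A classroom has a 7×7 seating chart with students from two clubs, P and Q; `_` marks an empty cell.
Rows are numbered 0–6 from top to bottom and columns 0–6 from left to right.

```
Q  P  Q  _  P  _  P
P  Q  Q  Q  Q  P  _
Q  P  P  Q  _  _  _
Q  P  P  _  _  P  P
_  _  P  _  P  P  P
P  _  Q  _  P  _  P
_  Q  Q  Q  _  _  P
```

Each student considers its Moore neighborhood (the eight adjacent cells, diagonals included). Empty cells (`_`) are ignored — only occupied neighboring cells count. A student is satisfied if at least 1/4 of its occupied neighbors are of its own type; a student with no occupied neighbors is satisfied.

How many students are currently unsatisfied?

2

(0,0)Q 1/3 satisfied
(0,1)P 1/5 not
(0,2)Q 3/4 satisfied
(0,4)P 1/3 satisfied
(0,6)P 1/1 satisfied
(1,0)P 2/5 satisfied
(1,1)Q 4/8 satisfied
(1,2)Q 4/7 satisfied
(1,3)Q 4/6 satisfied
(1,4)Q 2/4 satisfied
(1,5)P 2/3 satisfied
(2,0)Q 2/5 satisfied
(2,1)P 4/8 satisfied
(2,2)P 3/7 satisfied
(2,3)Q 3/5 satisfied
(3,0)Q 1/3 satisfied
(3,1)P 4/6 satisfied
(3,2)P 4/5 satisfied
(3,5)P 4/4 satisfied
(3,6)P 3/3 satisfied
(4,2)P 2/3 satisfied
(4,4)P 3/3 satisfied
(4,5)P 6/6 satisfied
(4,6)P 4/4 satisfied
(5,0)P 0/1 not
(5,2)Q 3/4 satisfied
(5,4)P 2/3 satisfied
(5,6)P 3/3 satisfied
(6,1)Q 2/3 satisfied
(6,2)Q 3/3 satisfied
(6,3)Q 2/3 satisfied
(6,6)P 1/1 satisfied
Unsatisfied: (0,1), (5,0) — 2 in total.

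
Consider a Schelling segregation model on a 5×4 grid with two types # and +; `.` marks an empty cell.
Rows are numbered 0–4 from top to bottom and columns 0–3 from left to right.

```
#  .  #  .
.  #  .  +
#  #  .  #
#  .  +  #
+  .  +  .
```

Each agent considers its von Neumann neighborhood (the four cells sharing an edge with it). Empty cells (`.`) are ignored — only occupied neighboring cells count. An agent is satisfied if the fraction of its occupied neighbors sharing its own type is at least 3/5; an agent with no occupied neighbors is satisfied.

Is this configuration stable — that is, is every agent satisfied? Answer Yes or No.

No

Row 0: (0,0)# 0/0 satisfied · (0,2)# 0/0 satisfied
Row 1: (1,1)# 1/1 satisfied · (1,3)+ 0/1 not
Row 2: (2,0)# 2/2 satisfied · (2,1)# 2/2 satisfied · (2,3)# 1/2 not
Row 3: (3,0)# 1/2 not · (3,2)+ 1/2 not · (3,3)# 1/2 not
Row 4: (4,0)+ 0/1 not · (4,2)+ 1/1 satisfied
For instance (1,3) has only 0/1 same-type neighbors, below 3/5.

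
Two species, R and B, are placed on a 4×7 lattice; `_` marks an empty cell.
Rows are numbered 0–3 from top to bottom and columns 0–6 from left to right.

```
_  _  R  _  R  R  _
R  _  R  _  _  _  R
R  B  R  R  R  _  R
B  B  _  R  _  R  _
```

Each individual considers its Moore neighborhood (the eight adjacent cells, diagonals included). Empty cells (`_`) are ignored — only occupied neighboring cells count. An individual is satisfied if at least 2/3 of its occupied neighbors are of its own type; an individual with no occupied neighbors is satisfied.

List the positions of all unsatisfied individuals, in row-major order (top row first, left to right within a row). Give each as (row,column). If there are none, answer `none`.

(1,0), (2,0), (2,1), (2,2), (3,1)

(0,2)R 1/1 satisfied
(0,4)R 1/1 satisfied
(0,5)R 2/2 satisfied
(1,0)R 1/2 not
(1,2)R 3/4 satisfied
(1,6)R 2/2 satisfied
(2,0)R 1/4 not
(2,1)B 2/6 not
(2,2)R 3/5 not
(2,3)R 4/4 satisfied
(2,4)R 3/3 satisfied
(2,6)R 2/2 satisfied
(3,0)B 2/3 satisfied
(3,1)B 2/4 not
(3,3)R 3/3 satisfied
(3,5)R 2/2 satisfied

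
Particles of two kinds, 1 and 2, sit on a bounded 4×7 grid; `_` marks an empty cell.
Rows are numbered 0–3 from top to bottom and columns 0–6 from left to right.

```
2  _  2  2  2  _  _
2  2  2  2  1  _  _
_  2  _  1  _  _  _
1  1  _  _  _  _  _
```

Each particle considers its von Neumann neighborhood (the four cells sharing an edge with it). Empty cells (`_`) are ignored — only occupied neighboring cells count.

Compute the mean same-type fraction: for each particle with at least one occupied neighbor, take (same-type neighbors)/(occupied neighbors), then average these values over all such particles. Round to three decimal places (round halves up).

Row 0: (0,0)2 1/1 · (0,2)2 2/2 · (0,3)2 3/3 · (0,4)2 1/2
Row 1: (1,0)2 2/2 · (1,1)2 3/3 · (1,2)2 3/3 · (1,3)2 2/4 · (1,4)1 0/2
Row 2: (2,1)2 1/2 · (2,3)1 0/1
Row 3: (3,0)1 1/1 · (3,1)1 1/2
Sum over 13 particles: 1/1 + 2/2 + 3/3 + 1/2 + 2/2 + 3/3 + 3/3 + 2/4 + 0/2 + 1/2 + 0/1 + 1/1 + 1/2 = 9; mean = 9 ÷ 13 = 9/13 = 0.692307… → 0.692.

0.692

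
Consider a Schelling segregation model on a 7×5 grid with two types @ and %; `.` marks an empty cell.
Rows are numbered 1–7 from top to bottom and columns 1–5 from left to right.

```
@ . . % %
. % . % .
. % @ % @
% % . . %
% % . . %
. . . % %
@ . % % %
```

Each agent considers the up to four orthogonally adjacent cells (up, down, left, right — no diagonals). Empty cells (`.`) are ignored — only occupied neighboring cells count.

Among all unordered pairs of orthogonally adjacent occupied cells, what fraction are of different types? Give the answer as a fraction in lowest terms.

1/5

Scan each occupied cell's neighbors to the right and below so each pair is counted once.
From row 1: 0 unlike of 2 pairs (running 0/2).
From row 2: 0 unlike of 2 pairs (running 0/4).
From row 3: 4 unlike of 5 pairs (running 4/9).
From row 4: 0 unlike of 4 pairs (running 4/13).
From row 5: 0 unlike of 2 pairs (running 4/15).
From row 6: 0 unlike of 3 pairs (running 4/18).
From row 7: 0 unlike of 2 pairs (running 4/20).
Total adjacent occupied pairs: 20; unlike-type pairs: 4.
4/20 reduces to 1/5.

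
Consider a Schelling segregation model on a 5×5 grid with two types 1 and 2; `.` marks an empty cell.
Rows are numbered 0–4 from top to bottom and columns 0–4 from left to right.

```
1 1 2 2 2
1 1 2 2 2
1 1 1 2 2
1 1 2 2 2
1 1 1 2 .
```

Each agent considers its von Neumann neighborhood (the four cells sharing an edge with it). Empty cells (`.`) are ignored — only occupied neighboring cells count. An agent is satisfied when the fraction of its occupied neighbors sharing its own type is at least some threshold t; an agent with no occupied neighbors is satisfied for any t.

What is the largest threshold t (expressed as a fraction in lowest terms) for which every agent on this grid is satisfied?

(0,0)1 2/2
(0,1)1 2/3
(0,2)2 2/3
(0,3)2 3/3
(0,4)2 2/2
(1,0)1 3/3
(1,1)1 3/4
(1,2)2 2/4
(1,3)2 4/4
(1,4)2 3/3
(2,0)1 3/3
(2,1)1 4/4
(2,2)1 1/4
(2,3)2 3/4
(2,4)2 3/3
(3,0)1 3/3
(3,1)1 3/4
(3,2)2 1/4
(3,3)2 4/4
(3,4)2 2/2
(4,0)1 2/2
(4,1)1 3/3
(4,2)1 1/3
(4,3)2 1/2
The smallest same-type fraction is 1/4 at (2,2), which reduces to 1/4. Any threshold above that leaves this agent unsatisfied.

1/4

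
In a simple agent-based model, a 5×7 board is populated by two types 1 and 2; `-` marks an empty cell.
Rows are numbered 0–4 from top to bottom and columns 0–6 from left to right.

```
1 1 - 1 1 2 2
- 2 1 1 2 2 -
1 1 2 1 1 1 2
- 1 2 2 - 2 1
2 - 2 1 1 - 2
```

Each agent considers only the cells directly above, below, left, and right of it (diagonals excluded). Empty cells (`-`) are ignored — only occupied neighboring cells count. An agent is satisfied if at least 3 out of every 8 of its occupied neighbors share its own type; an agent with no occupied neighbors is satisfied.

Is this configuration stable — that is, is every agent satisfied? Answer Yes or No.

Row 0: (0,0)1 1/1 ok · (0,1)1 1/2 ok · (0,3)1 2/2 ok · (0,4)1 1/3 unhappy · (0,5)2 2/3 ok · (0,6)2 1/1 ok
Row 1: (1,1)2 0/3 unhappy · (1,2)1 1/3 unhappy · (1,3)1 3/4 ok · (1,4)2 1/4 unhappy · (1,5)2 2/3 ok
Row 2: (2,0)1 1/1 ok · (2,1)1 2/4 ok · (2,2)2 1/4 unhappy · (2,3)1 2/4 ok · (2,4)1 2/3 ok · (2,5)1 1/4 unhappy · (2,6)2 0/2 unhappy
Row 3: (3,1)1 1/2 ok · (3,2)2 3/4 ok · (3,3)2 1/3 unhappy · (3,5)2 0/2 unhappy · (3,6)1 0/3 unhappy
Row 4: (4,0)2 0/0 ok · (4,2)2 1/2 ok · (4,3)1 1/3 unhappy · (4,4)1 1/1 ok · (4,6)2 0/1 unhappy
For instance (0,4) has only 1/3 same-type neighbors, below 3/8.

No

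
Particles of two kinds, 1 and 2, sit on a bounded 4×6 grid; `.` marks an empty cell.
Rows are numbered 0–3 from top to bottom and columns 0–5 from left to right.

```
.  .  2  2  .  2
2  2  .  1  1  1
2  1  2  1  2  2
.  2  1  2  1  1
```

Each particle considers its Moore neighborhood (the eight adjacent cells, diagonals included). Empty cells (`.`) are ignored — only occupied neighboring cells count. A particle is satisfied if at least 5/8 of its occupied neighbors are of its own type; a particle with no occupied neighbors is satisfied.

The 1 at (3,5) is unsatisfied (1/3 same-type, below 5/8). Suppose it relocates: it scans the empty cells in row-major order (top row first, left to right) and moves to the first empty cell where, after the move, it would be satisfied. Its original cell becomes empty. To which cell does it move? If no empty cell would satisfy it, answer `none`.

none

Vacating (3,5). Empty cells in order:
  (0,0): 0/2 same-type → still unsatisfied.
  (0,1): 0/3 same-type → still unsatisfied.
  (0,4): 3/5 same-type → still unsatisfied.
  (1,2): 3/7 same-type → still unsatisfied.
  (3,0): 1/3 same-type → still unsatisfied.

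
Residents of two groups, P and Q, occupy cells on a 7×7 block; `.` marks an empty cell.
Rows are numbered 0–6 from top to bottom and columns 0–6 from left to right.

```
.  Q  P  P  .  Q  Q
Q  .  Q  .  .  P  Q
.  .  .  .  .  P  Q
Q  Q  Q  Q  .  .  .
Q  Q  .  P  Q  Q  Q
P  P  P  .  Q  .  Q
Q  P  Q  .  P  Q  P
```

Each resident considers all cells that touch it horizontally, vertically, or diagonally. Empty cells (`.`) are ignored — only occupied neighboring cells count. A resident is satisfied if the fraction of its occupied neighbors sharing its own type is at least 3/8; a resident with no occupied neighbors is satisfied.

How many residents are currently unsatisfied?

10

Row 0: (0,1)Q 2/3 ✓ · (0,2)P 1/3 ✗ · (0,3)P 1/2 ✓ · (0,5)Q 2/3 ✓ · (0,6)Q 2/3 ✓
Row 1: (1,0)Q 1/1 ✓ · (1,2)Q 1/3 ✗ · (1,5)P 1/5 ✗ · (1,6)Q 3/5 ✓
Row 2: (2,5)P 1/3 ✗ · (2,6)Q 1/3 ✗
Row 3: (3,0)Q 3/3 ✓ · (3,1)Q 4/4 ✓ · (3,2)Q 3/4 ✓ · (3,3)Q 2/3 ✓
Row 4: (4,0)Q 3/5 ✓ · (4,1)Q 4/7 ✓ · (4,3)P 1/5 ✗ · (4,4)Q 3/4 ✓ · (4,5)Q 4/4 ✓ · (4,6)Q 2/2 ✓
Row 5: (5,0)P 2/5 ✓ · (5,1)P 3/7 ✓ · (5,2)P 3/5 ✓ · (5,4)Q 3/5 ✓ · (5,6)Q 3/4 ✓
Row 6: (6,0)Q 0/3 ✗ · (6,1)P 3/5 ✓ · (6,2)Q 0/3 ✗ · (6,4)P 0/2 ✗ · (6,5)Q 2/4 ✓ · (6,6)P 0/2 ✗
Unsatisfied: (0,2), (1,2), (1,5), (2,5), (2,6), (4,3), (6,0), (6,2), (6,4), (6,6) — 10 in total.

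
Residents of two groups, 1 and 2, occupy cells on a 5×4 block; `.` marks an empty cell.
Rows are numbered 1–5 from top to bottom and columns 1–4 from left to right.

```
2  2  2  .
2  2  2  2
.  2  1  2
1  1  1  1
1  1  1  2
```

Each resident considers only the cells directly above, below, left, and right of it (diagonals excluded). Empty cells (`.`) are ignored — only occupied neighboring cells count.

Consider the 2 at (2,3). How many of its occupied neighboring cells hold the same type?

Occupied neighbors of (2,3): (1,3)=2, (3,3)=1, (2,2)=2, (2,4)=2.
Same type (2): 3 of 4.

3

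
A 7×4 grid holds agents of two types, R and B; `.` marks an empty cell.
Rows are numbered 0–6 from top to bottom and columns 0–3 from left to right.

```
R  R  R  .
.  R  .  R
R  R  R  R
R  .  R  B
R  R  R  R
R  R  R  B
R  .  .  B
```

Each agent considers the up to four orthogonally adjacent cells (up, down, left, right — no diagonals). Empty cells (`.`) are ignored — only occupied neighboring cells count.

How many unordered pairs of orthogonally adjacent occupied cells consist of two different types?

5

Scan each occupied cell's neighbors to the right and below so each pair is counted once.
From row 0: 0 unlike of 3 pairs (running 0/3).
From row 1: 0 unlike of 2 pairs (running 0/5).
From row 2: 1 unlike of 6 pairs (running 1/11).
From row 3: 2 unlike of 4 pairs (running 3/15).
From row 4: 1 unlike of 7 pairs (running 4/22).
From row 5: 1 unlike of 5 pairs (running 5/27).
Total adjacent occupied pairs: 27; unlike-type pairs: 5.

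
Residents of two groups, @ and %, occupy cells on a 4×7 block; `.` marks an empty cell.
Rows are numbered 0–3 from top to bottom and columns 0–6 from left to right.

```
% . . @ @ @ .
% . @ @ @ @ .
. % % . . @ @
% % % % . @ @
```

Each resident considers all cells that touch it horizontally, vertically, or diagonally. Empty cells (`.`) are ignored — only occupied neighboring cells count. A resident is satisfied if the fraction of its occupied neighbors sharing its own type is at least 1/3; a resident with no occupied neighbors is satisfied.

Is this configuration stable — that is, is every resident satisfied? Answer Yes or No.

(0,0)% 1/1 ✓
(0,3)@ 4/4 ✓
(0,4)@ 5/5 ✓
(0,5)@ 3/3 ✓
(1,0)% 2/2 ✓
(1,2)@ 2/4 ✓
(1,3)@ 4/5 ✓
(1,4)@ 6/6 ✓
(1,5)@ 5/5 ✓
(2,1)% 5/6 ✓
(2,2)% 4/6 ✓
(2,5)@ 5/5 ✓
(2,6)@ 4/4 ✓
(3,0)% 2/2 ✓
(3,1)% 4/4 ✓
(3,2)% 4/4 ✓
(3,3)% 2/2 ✓
(3,5)@ 3/3 ✓
(3,6)@ 3/3 ✓
All meet the threshold, so the configuration is stable.

Yes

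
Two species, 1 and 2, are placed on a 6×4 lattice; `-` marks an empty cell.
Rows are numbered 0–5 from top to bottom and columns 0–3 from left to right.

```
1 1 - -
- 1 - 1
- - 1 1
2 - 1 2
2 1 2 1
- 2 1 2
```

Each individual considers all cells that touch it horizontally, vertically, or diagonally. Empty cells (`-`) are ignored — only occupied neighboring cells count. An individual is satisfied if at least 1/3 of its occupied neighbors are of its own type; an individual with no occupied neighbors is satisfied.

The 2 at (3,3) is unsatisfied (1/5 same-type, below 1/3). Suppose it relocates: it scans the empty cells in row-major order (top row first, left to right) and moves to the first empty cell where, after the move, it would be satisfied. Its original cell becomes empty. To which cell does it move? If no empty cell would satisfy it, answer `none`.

Vacating (3,3). Empty cells in order:
  (0,2): 0/3 same-type → still unsatisfied.
  (0,3): 0/1 same-type → still unsatisfied.
  (1,0): 0/3 same-type → still unsatisfied.
  (1,2): 0/5 same-type → still unsatisfied.
  (2,0): 1/2 same-type → satisfied — stop here.

(2,0)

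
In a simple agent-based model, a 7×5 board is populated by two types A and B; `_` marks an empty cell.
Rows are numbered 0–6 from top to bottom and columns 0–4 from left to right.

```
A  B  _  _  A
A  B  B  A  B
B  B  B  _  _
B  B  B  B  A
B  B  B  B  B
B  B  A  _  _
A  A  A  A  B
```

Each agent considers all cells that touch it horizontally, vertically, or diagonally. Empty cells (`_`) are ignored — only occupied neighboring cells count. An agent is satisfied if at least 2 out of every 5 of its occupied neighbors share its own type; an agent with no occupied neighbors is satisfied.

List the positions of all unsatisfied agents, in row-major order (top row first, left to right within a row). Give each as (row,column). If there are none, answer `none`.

(0,0), (1,0), (1,3), (1,4), (3,4), (6,0), (6,4)

(0,0)A 1/3 unhappy
(0,1)B 2/4 ok
(0,4)A 1/2 ok
(1,0)A 1/5 unhappy
(1,1)B 5/7 ok
(1,2)B 4/5 ok
(1,3)A 1/4 unhappy
(1,4)B 0/2 unhappy
(2,0)B 4/5 ok
(2,1)B 7/8 ok
(2,2)B 6/7 ok
(3,0)B 5/5 ok
(3,1)B 8/8 ok
(3,2)B 7/7 ok
(3,3)B 5/6 ok
(3,4)A 0/3 unhappy
(4,0)B 5/5 ok
(4,1)B 7/8 ok
(4,2)B 6/7 ok
(4,3)B 4/6 ok
(4,4)B 2/3 ok
(5,0)B 3/5 ok
(5,1)B 4/8 ok
(5,2)A 3/7 ok
(6,0)A 1/3 unhappy
(6,1)A 3/5 ok
(6,2)A 3/4 ok
(6,3)A 2/3 ok
(6,4)B 0/1 unhappy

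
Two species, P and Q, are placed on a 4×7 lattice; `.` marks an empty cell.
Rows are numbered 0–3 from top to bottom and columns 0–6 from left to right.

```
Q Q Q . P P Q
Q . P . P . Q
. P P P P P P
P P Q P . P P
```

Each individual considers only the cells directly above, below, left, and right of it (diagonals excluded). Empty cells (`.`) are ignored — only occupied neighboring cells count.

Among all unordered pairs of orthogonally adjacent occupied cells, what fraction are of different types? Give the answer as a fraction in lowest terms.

Scan each occupied cell's neighbors to the right and below so each pair is counted once.
Row 0: Q(0,0)–Q(0,1)= Q(0,0)–Q(1,0)= Q(0,1)–Q(0,2)= Q(0,2)–P(1,2)≠ P(0,4)–P(0,5)= P(0,4)–P(1,4)= P(0,5)–Q(0,6)≠ Q(0,6)–Q(1,6)=  → 2/8 unlike.
Row 1: P(1,2)–P(2,2)= P(1,4)–P(2,4)= Q(1,6)–P(2,6)≠  → 1/3 unlike.
Row 2: P(2,1)–P(2,2)= P(2,1)–P(3,1)= P(2,2)–P(2,3)= P(2,2)–Q(3,2)≠ P(2,3)–P(2,4)= P(2,3)–P(3,3)= P(2,4)–P(2,5)= P(2,5)–P(2,6)= P(2,5)–P(3,5)= P(2,6)–P(3,6)=  → 1/10 unlike.
Row 3: P(3,0)–P(3,1)= P(3,1)–Q(3,2)≠ Q(3,2)–P(3,3)≠ P(3,5)–P(3,6)=  → 2/4 unlike.
Total adjacent occupied pairs: 25; unlike-type pairs: 6.
6/25 is already in lowest terms.

6/25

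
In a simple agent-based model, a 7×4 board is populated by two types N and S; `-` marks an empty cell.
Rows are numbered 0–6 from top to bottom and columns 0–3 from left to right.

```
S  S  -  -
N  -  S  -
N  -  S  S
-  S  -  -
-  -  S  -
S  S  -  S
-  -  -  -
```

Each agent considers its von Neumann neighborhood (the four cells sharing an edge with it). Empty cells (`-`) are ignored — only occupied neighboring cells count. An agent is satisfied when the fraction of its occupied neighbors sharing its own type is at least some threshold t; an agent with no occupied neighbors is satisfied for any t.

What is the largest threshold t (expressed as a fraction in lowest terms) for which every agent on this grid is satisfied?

1/2

(0,0)S 1/2
(0,1)S 1/1
(1,0)N 1/2
(1,2)S 1/1
(2,0)N 1/1
(2,2)S 2/2
(2,3)S 1/1
(3,1)S — no occupied neighbors
(4,2)S — no occupied neighbors
(5,0)S 1/1
(5,1)S 1/1
(5,3)S — no occupied neighbors
The smallest same-type fraction is 1/2 at (0,0), which reduces to 1/2. Any threshold above that leaves this agent unsatisfied.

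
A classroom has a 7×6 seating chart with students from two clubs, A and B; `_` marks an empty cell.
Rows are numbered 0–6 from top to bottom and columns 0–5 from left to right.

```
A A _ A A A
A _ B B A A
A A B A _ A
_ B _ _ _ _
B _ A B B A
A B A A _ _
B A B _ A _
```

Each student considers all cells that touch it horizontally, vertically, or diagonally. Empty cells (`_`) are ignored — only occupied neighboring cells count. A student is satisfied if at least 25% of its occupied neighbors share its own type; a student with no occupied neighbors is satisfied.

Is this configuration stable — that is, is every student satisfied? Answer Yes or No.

(0,0)A 2/2 ok
(0,1)A 2/3 ok
(0,3)A 2/4 ok
(0,4)A 4/5 ok
(0,5)A 3/3 ok
(1,0)A 4/4 ok
(1,2)B 2/6 ok
(1,3)B 2/6 ok
(1,4)A 6/7 ok
(1,5)A 4/4 ok
(2,0)A 2/3 ok
(2,1)A 2/5 ok
(2,2)B 3/5 ok
(2,3)A 1/4 ok
(2,5)A 2/2 ok
(3,1)B 2/5 ok
(4,0)B 2/3 ok
(4,2)A 2/5 ok
(4,3)B 1/4 ok
(4,4)B 1/3 ok
(4,5)A 0/1 unhappy
(5,0)A 1/4 ok
(5,1)B 3/7 ok
(5,2)A 3/6 ok
(5,3)A 3/6 ok
(6,0)B 1/3 ok
(6,1)A 2/5 ok
(6,2)B 1/4 ok
(6,4)A 1/1 ok
For instance (4,5) has only 0/1 same-type neighbors, below 1/4.

No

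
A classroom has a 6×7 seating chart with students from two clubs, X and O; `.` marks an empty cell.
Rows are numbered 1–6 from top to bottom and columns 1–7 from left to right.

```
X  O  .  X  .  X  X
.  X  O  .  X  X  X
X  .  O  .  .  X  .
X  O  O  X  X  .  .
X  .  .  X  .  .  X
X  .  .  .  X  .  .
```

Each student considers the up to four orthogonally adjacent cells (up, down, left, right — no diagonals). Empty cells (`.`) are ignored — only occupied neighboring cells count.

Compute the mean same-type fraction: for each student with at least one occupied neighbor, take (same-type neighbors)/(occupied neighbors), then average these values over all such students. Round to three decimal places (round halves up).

0.750

(1,1)X 0/1
(1,2)O 0/2
(1,4)X — no occupied neighbors
(1,6)X 2/2
(1,7)X 2/2
(2,2)X 0/2
(2,3)O 1/2
(2,5)X 1/1
(2,6)X 4/4
(2,7)X 2/2
(3,1)X 1/1
(3,3)O 2/2
(3,6)X 1/1
(4,1)X 2/3
(4,2)O 1/2
(4,3)O 2/3
(4,4)X 2/3
(4,5)X 1/1
(5,1)X 2/2
(5,4)X 1/1
(5,7)X — no occupied neighbors
(6,1)X 1/1
(6,5)X — no occupied neighbors
Sum over 20 students: 0/1 + 0/2 + 2/2 + 2/2 + 0/2 + 1/2 + 1/1 + 4/4 + 2/2 + 1/1 + 2/2 + 1/1 + 2/3 + 1/2 + 2/3 + 2/3 + 1/1 + 2/2 + 1/1 + 1/1 = 15; mean = 15 ÷ 20 = 3/4 = 0.75 → 0.750.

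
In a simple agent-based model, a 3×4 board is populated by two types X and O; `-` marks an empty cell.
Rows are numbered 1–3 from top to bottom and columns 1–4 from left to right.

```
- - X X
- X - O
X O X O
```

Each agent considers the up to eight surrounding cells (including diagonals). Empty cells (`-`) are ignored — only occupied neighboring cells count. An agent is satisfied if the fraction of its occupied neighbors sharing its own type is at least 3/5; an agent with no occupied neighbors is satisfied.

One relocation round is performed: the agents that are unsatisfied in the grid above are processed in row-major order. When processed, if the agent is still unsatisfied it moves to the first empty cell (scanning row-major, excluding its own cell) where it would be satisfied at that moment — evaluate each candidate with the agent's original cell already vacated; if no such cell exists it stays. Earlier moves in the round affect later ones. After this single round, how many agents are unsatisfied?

2

Initially unsatisfied (in order): (1,4), (2,4), (3,1), (3,2), (3,3), (3,4).
  (1,4) → (1,1).
  (2,4): no empty cell satisfies it; stays.
  (3,1) → (1,2).
  (3,2): no empty cell satisfies it; stays.
  (3,3) → (2,1).
  (3,4): now satisfied by earlier moves; stays.
Resulting grid:
X X X -
X X - O
- O - O
Unsatisfied now: (2,4), (3,2).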